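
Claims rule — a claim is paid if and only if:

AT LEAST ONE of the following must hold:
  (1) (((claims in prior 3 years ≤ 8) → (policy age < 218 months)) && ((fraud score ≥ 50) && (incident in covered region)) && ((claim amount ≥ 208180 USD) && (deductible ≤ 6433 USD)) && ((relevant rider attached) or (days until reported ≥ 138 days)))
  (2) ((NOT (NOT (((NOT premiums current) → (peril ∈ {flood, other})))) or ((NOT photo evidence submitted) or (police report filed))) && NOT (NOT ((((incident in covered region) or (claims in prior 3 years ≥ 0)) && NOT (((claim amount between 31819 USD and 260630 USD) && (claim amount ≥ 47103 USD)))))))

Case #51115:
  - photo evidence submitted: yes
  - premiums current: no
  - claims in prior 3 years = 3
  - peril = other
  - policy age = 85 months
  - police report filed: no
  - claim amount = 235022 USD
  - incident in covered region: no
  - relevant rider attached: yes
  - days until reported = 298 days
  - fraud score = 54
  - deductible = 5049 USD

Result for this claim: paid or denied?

Denied

Atomic conditions:
  claims in prior 3 years ≤ 8: 3 ≤ 8 is true
  policy age < 218 months: 85 < 218 is true
  fraud score ≥ 50: 54 ≥ 50 is true
  incident in covered region: no → false
  claim amount ≥ 208180 USD: 235022 ≥ 208180 is true
  deductible ≤ 6433 USD: 5049 ≤ 6433 is true
  relevant rider attached: yes → true
  days until reported ≥ 138 days: 298 ≥ 138 is true
  NOT premiums current: no → true
  peril ∈ {flood, other}: other is in the set → true
  NOT photo evidence submitted: yes → false
  police report filed: no → false
  claims in prior 3 years ≥ 0: 3 ≥ 0 is true
  claim amount between 31819 USD and 260630 USD: 235022 in [31819, 260630] is true
  claim amount ≥ 47103 USD: 235022 ≥ 47103 is true
Combine:
[1.1] true → true = true
[1.2] true AND false = false
[1.3] true AND true = true
[1.4] true OR true = true
[1] true AND false AND true AND true = false
[2.1.1.1.1] true → true = true
[2.1.1.1] NOT true = false
[2.1.1] NOT false = true
[2.1.2] false OR false = false
[2.1] true OR false = true
[2.2.1.1.1] false OR true = true
[2.2.1.1.2.1] true AND true = true
[2.2.1.1.2] NOT true = false
[2.2.1.1] true AND false = false
[2.2.1] NOT false = true
[2.2] NOT true = false
[2] true AND false = false
[root] false OR false = false
Overall: false → denied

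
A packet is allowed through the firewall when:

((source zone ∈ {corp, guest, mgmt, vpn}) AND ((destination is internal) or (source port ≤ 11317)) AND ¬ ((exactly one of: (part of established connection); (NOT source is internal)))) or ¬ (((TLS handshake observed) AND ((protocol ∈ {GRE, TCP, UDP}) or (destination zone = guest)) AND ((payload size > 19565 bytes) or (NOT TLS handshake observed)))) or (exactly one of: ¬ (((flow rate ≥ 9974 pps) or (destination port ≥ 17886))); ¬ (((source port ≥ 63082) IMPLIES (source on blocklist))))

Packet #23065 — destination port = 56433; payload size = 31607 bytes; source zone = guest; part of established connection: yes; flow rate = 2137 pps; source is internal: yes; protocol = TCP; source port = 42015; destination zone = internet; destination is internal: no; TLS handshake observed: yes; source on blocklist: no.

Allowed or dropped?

Atomic conditions:
  source zone ∈ {corp, guest, mgmt, vpn}: guest is in the set → true
  destination is internal: no → false
  source port ≤ 11317: 42015 ≤ 11317 is false
  part of established connection: yes → true
  NOT source is internal: yes → false
  TLS handshake observed: yes → true
  protocol ∈ {GRE, TCP, UDP}: TCP is in the set → true
  destination zone = guest: internet == guest is false
  payload size > 19565 bytes: 31607 > 19565 is true
  NOT TLS handshake observed: yes → false
  flow rate ≥ 9974 pps: 2137 ≥ 9974 is false
  destination port ≥ 17886: 56433 ≥ 17886 is true
  source port ≥ 63082: 42015 ≥ 63082 is false
  source on blocklist: no → false
Combine:
[1.2] false OR false = false
[1.3.1] exactly-one(true, false) = true
[1.3] NOT true = false
[1] true AND false AND false = false
[2.1.2] true OR false = true
[2.1.3] true OR false = true
[2.1] true AND true AND true = true
[2] NOT true = false
[3.1.1] false OR true = true
[3.1] NOT true = false
[3.2.1] false → false (antecedent false ⇒ implication holds) = true
[3.2] NOT true = false
[3] exactly-one(false, false) = false
[root] false OR false OR false = false
Overall: false → dropped

Dropped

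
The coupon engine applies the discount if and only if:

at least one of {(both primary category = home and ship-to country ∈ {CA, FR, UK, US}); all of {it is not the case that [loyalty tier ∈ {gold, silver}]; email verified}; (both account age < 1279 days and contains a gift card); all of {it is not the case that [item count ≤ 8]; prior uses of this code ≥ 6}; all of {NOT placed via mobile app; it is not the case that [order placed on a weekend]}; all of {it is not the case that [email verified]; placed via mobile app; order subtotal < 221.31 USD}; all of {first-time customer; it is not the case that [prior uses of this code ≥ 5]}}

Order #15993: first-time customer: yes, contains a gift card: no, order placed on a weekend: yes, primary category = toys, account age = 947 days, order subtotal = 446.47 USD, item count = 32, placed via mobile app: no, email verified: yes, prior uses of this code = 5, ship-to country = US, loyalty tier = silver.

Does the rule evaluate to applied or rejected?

Rejected

Atomic conditions:
  primary category = home: toys == home is false
  ship-to country ∈ {CA, FR, UK, US}: US is in the set → true
  loyalty tier ∈ {gold, silver}: silver is in the set → true
  email verified: yes → true
  account age < 1279 days: 947 < 1279 is true
  contains a gift card: no → false
  item count ≤ 8: 32 ≤ 8 is false
  prior uses of this code ≥ 6: 5 ≥ 6 is false
  NOT placed via mobile app: no → true
  order placed on a weekend: yes → true
  placed via mobile app: no → false
  order subtotal < 221.31 USD: 446.47 < 221.31 is false
  first-time customer: yes → true
  prior uses of this code ≥ 5: 5 ≥ 5 is true
Combine:
[1] false AND true = false
[2.1] NOT true = false
[2] false AND true = false
[3] true AND false = false
[4.1] NOT false = true
[4] true AND false = false
[5.2] NOT true = false
[5] true AND false = false
[6.1] NOT true = false
[6] false AND false AND false = false
[7.2] NOT true = false
[7] true AND false = false
[root] false OR false OR false OR false OR false OR false OR false = false
Overall: false → rejected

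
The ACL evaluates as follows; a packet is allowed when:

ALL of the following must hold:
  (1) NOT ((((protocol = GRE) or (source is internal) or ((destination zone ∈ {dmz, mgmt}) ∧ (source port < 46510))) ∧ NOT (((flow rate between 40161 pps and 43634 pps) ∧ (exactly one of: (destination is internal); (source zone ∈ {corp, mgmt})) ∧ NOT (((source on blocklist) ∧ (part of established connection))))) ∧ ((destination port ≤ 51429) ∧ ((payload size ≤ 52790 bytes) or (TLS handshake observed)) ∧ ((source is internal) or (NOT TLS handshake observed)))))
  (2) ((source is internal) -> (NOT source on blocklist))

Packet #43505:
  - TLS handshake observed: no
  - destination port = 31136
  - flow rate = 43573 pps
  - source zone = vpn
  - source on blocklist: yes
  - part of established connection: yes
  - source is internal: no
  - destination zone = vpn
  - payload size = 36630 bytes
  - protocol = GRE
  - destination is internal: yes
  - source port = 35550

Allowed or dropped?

Dropped

Atomic conditions:
  protocol = GRE: GRE == GRE is true
  source is internal: no → false
  destination zone ∈ {dmz, mgmt}: vpn is not in the set → false
  source port < 46510: 35550 < 46510 is true
  flow rate between 40161 pps and 43634 pps: 43573 in [40161, 43634] is true
  destination is internal: yes → true
  source zone ∈ {corp, mgmt}: vpn is not in the set → false
  source on blocklist: yes → true
  part of established connection: yes → true
  destination port ≤ 51429: 31136 ≤ 51429 is true
  payload size ≤ 52790 bytes: 36630 ≤ 52790 is true
  TLS handshake observed: no → false
  NOT TLS handshake observed: no → true
  NOT source on blocklist: yes → false
Combine:
[1.1.1.3] false AND true = false
[1.1.1] true OR false OR false = true
[1.1.2.1.2] exactly-one(true, false) = true
[1.1.2.1.3.1] true AND true = true
[1.1.2.1.3] NOT true = false
[1.1.2.1] true AND true AND false = false
[1.1.2] NOT false = true
[1.1.3.2] true OR false = true
[1.1.3.3] false OR true = true
[1.1.3] true AND true AND true = true
[1.1] true AND true AND true = true
[1] NOT true = false
[2] false → false (antecedent false ⇒ implication holds) = true
[root] false AND true = false
Overall: false → dropped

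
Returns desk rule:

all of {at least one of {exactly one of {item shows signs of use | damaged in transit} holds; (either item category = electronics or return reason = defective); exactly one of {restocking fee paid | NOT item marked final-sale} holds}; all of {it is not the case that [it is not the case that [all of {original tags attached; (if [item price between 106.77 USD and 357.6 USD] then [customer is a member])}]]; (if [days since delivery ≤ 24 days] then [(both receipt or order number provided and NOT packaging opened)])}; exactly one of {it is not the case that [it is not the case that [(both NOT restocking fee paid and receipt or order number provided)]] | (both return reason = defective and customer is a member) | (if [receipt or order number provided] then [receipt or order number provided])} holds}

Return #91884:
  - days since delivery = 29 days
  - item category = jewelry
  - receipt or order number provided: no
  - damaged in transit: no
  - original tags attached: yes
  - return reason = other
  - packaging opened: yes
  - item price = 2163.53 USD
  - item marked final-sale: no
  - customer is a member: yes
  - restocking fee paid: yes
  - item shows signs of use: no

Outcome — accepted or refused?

Refused

Atomic conditions:
  item shows signs of use: no → false
  damaged in transit: no → false
  item category = electronics: jewelry == electronics is false
  return reason = defective: other == defective is false
  restocking fee paid: yes → true
  NOT item marked final-sale: no → true
  original tags attached: yes → true
  item price between 106.77 USD and 357.6 USD: 2163.53 in [106.77, 357.6] is false
  customer is a member: yes → true
  days since delivery ≤ 24 days: 29 ≤ 24 is false
  receipt or order number provided: no → false
  NOT packaging opened: yes → false
  NOT restocking fee paid: yes → false
Combine:
[1.1] exactly-one(false, false) = false
[1.2] false OR false = false
[1.3] exactly-one(true, true) = false
[1] false OR false OR false = false
[2.1.1.1.2] false → true (antecedent false ⇒ implication holds) = true
[2.1.1.1] true AND true = true
[2.1.1] NOT true = false
[2.1] NOT false = true
[2.2.2] false AND false = false
[2.2] false → false (antecedent false ⇒ implication holds) = true
[2] true AND true = true
[3.1.1.1] false AND false = false
[3.1.1] NOT false = true
[3.1] NOT true = false
[3.2] false AND true = false
[3.3] false → false (antecedent false ⇒ implication holds) = true
[3] exactly-one(false, false, true) = true
[root] false AND true AND true = false
Overall: false → refused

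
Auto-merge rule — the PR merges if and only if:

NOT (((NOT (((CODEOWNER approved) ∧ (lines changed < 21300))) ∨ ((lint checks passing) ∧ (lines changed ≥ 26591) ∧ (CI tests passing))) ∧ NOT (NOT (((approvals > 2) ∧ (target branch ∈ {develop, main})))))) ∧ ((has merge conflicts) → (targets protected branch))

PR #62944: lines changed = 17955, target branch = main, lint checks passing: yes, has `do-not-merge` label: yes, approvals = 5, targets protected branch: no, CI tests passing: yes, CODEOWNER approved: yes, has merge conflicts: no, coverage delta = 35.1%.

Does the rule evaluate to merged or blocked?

Merged

Atomic conditions:
  CODEOWNER approved: yes → true
  lines changed < 21300: 17955 < 21300 is true
  lint checks passing: yes → true
  lines changed ≥ 26591: 17955 ≥ 26591 is false
  CI tests passing: yes → true
  approvals > 2: 5 > 2 is true
  target branch ∈ {develop, main}: main is in the set → true
  has merge conflicts: no → false
  targets protected branch: no → false
Combine:
[1.1.1.1.1] true AND true = true
[1.1.1.1] NOT true = false
[1.1.1.2] true AND false AND true = false
[1.1.1] false OR false = false
[1.1.2.1.1] true AND true = true
[1.1.2.1] NOT true = false
[1.1.2] NOT false = true
[1.1] false AND true = false
[1] NOT false = true
[2] false → false (antecedent false ⇒ implication holds) = true
[root] true AND true = true
Overall: true → merged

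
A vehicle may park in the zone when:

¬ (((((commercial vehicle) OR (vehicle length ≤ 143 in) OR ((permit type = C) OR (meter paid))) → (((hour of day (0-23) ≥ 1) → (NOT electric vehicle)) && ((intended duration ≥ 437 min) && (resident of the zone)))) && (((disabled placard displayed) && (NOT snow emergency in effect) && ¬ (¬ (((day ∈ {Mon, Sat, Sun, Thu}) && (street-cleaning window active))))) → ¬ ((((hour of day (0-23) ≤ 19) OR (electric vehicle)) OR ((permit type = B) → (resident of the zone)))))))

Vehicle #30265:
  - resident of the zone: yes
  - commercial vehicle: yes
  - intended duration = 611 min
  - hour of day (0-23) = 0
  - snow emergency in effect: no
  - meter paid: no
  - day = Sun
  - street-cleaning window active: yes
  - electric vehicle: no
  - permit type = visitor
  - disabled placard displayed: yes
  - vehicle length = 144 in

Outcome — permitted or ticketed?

Permitted

Atomic conditions:
  commercial vehicle: yes → true
  vehicle length ≤ 143 in: 144 ≤ 143 is false
  permit type = C: visitor == C is false
  meter paid: no → false
  hour of day (0-23) ≥ 1: 0 ≥ 1 is false
  NOT electric vehicle: no → true
  intended duration ≥ 437 min: 611 ≥ 437 is true
  resident of the zone: yes → true
  disabled placard displayed: yes → true
  NOT snow emergency in effect: no → true
  day ∈ {Mon, Sat, Sun, Thu}: Sun is in the set → true
  street-cleaning window active: yes → true
  hour of day (0-23) ≤ 19: 0 ≤ 19 is true
  electric vehicle: no → false
  permit type = B: visitor == B is false
Combine:
[1.1.1.3] false OR false = false
[1.1.1] true OR false OR false = true
[1.1.2.1] false → true (antecedent false ⇒ implication holds) = true
[1.1.2.2] true AND true = true
[1.1.2] true AND true = true
[1.1] true → true = true
[1.2.1.3.1.1] true AND true = true
[1.2.1.3.1] NOT true = false
[1.2.1.3] NOT false = true
[1.2.1] true AND true AND true = true
[1.2.2.1.1] true OR false = true
[1.2.2.1.2] false → true (antecedent false ⇒ implication holds) = true
[1.2.2.1] true OR true = true
[1.2.2] NOT true = false
[1.2] true → false = false
[1] true AND false = false
[root] NOT false = true
Overall: true → permitted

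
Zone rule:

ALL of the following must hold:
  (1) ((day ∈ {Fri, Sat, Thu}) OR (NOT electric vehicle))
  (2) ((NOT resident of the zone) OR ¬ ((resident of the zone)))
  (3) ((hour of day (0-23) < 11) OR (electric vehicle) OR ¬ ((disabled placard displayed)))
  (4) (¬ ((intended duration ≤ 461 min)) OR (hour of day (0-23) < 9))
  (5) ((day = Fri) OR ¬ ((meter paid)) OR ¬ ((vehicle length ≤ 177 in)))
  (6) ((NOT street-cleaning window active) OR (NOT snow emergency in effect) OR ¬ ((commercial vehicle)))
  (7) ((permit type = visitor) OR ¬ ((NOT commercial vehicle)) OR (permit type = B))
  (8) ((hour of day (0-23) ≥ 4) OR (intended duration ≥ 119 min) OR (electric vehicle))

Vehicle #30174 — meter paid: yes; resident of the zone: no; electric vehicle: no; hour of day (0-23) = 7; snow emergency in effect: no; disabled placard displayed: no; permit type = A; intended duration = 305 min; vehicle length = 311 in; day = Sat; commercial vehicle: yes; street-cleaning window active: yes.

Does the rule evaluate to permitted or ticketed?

Atomic conditions:
  day ∈ {Fri, Sat, Thu}: Sat is in the set → true
  NOT electric vehicle: no → true
  NOT resident of the zone: no → true
  resident of the zone: no → false
  hour of day (0-23) < 11: 7 < 11 is true
  electric vehicle: no → false
  disabled placard displayed: no → false
  intended duration ≤ 461 min: 305 ≤ 461 is true
  hour of day (0-23) < 9: 7 < 9 is true
  day = Fri: Sat == Fri is false
  meter paid: yes → true
  vehicle length ≤ 177 in: 311 ≤ 177 is false
  NOT street-cleaning window active: yes → false
  NOT snow emergency in effect: no → true
  commercial vehicle: yes → true
  permit type = visitor: A == visitor is false
  NOT commercial vehicle: yes → false
  permit type = B: A == B is false
  hour of day (0-23) ≥ 4: 7 ≥ 4 is true
  intended duration ≥ 119 min: 305 ≥ 119 is true
Combine:
[1] true OR true = true
[2.2] NOT false = true
[2] true OR true = true
[3.3] NOT false = true
[3] true OR false OR true = true
[4.1] NOT true = false
[4] false OR true = true
[5.2] NOT true = false
[5.3] NOT false = true
[5] false OR false OR true = true
[6.3] NOT true = false
[6] false OR true OR false = true
[7.2] NOT false = true
[7] false OR true OR false = true
[8] true OR true OR false = true
[root] true AND true AND true AND true AND true AND true AND true AND true = true
Overall: true → permitted

Permitted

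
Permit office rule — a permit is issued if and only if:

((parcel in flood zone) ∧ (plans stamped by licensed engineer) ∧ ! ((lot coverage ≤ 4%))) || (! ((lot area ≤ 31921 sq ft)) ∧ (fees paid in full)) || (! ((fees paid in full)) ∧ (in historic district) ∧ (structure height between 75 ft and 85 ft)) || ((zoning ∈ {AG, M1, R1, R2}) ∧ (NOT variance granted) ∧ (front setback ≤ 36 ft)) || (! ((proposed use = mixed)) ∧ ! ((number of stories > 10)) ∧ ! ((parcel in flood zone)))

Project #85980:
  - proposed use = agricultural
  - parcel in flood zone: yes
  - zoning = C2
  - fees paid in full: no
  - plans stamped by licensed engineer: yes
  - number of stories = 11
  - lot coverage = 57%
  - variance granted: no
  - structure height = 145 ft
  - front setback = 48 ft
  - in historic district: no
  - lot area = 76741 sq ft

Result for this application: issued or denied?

Issued

Atomic conditions:
  parcel in flood zone: yes → true
  plans stamped by licensed engineer: yes → true
  lot coverage ≤ 4%: 57 ≤ 4 is false
  lot area ≤ 31921 sq ft: 76741 ≤ 31921 is false
  fees paid in full: no → false
  in historic district: no → false
  structure height between 75 ft and 85 ft: 145 in [75, 85] is false
  zoning ∈ {AG, M1, R1, R2}: C2 is not in the set → false
  NOT variance granted: no → true
  front setback ≤ 36 ft: 48 ≤ 36 is false
  proposed use = mixed: agricultural == mixed is false
  number of stories > 10: 11 > 10 is true
Combine:
[1.3] NOT false = true
[1] true AND true AND true = true
[2.1] NOT false = true
[2] true AND false = false
[3.1] NOT false = true
[3] true AND false AND false = false
[4] false AND true AND false = false
[5.1] NOT false = true
[5.2] NOT true = false
[5.3] NOT true = false
[5] true AND false AND false = false
[root] true OR false OR false OR false OR false = true
Overall: true → issued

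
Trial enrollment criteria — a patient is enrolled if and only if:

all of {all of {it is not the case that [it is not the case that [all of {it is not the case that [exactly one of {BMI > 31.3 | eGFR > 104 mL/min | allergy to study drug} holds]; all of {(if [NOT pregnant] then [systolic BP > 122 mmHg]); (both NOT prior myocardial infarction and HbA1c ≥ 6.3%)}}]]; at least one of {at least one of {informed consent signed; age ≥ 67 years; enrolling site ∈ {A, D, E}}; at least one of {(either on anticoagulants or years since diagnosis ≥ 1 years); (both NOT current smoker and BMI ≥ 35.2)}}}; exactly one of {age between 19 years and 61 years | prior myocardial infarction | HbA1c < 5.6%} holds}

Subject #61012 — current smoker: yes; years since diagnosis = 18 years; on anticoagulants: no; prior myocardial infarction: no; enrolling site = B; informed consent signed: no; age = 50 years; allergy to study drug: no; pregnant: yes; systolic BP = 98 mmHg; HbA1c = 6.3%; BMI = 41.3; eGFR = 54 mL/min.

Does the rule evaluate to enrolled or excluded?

Excluded

Atomic conditions:
  BMI > 31.3: 41.3 > 31.3 is true
  eGFR > 104 mL/min: 54 > 104 is false
  allergy to study drug: no → false
  NOT pregnant: yes → false
  systolic BP > 122 mmHg: 98 > 122 is false
  NOT prior myocardial infarction: no → true
  HbA1c ≥ 6.3%: 6.3 ≥ 6.3 is true
  informed consent signed: no → false
  age ≥ 67 years: 50 ≥ 67 is false
  enrolling site ∈ {A, D, E}: B is not in the set → false
  on anticoagulants: no → false
  years since diagnosis ≥ 1 years: 18 ≥ 1 is true
  NOT current smoker: yes → false
  BMI ≥ 35.2: 41.3 ≥ 35.2 is true
  age between 19 years and 61 years: 50 in [19, 61] is true
  prior myocardial infarction: no → false
  HbA1c < 5.6%: 6.3 < 5.6 is false
Combine:
[1.1.1.1.1.1] exactly-one(true, false, false) = true
[1.1.1.1.1] NOT true = false
[1.1.1.1.2.1] false → false (antecedent false ⇒ implication holds) = true
[1.1.1.1.2.2] true AND true = true
[1.1.1.1.2] true AND true = true
[1.1.1.1] false AND true = false
[1.1.1] NOT false = true
[1.1] NOT true = false
[1.2.1] false OR false OR false = false
[1.2.2.1] false OR true = true
[1.2.2.2] false AND true = false
[1.2.2] true OR false = true
[1.2] false OR true = true
[1] false AND true = false
[2] exactly-one(true, false, false) = true
[root] false AND true = false
Overall: false → excluded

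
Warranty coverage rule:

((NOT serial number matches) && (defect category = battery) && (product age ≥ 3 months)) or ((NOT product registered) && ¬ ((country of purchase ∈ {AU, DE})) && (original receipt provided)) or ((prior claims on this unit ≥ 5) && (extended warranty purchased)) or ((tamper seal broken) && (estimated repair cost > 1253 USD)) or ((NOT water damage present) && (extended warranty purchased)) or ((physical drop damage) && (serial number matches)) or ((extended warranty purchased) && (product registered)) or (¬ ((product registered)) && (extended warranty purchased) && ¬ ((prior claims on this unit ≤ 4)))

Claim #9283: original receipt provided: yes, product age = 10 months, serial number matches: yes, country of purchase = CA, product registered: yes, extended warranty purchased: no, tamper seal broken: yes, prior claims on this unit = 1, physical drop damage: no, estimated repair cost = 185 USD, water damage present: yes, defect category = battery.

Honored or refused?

Refused

Atomic conditions:
  NOT serial number matches: yes → false
  defect category = battery: battery == battery is true
  product age ≥ 3 months: 10 ≥ 3 is true
  NOT product registered: yes → false
  country of purchase ∈ {AU, DE}: CA is not in the set → false
  original receipt provided: yes → true
  prior claims on this unit ≥ 5: 1 ≥ 5 is false
  extended warranty purchased: no → false
  tamper seal broken: yes → true
  estimated repair cost > 1253 USD: 185 > 1253 is false
  NOT water damage present: yes → false
  physical drop damage: no → false
  serial number matches: yes → true
  product registered: yes → true
  prior claims on this unit ≤ 4: 1 ≤ 4 is true
Combine:
[1] false AND true AND true = false
[2.2] NOT false = true
[2] false AND true AND true = false
[3] false AND false = false
[4] true AND false = false
[5] false AND false = false
[6] false AND true = false
[7] false AND true = false
[8.1] NOT true = false
[8.3] NOT true = false
[8] false AND false AND false = false
[root] false OR false OR false OR false OR false OR false OR false OR false = false
Overall: false → refused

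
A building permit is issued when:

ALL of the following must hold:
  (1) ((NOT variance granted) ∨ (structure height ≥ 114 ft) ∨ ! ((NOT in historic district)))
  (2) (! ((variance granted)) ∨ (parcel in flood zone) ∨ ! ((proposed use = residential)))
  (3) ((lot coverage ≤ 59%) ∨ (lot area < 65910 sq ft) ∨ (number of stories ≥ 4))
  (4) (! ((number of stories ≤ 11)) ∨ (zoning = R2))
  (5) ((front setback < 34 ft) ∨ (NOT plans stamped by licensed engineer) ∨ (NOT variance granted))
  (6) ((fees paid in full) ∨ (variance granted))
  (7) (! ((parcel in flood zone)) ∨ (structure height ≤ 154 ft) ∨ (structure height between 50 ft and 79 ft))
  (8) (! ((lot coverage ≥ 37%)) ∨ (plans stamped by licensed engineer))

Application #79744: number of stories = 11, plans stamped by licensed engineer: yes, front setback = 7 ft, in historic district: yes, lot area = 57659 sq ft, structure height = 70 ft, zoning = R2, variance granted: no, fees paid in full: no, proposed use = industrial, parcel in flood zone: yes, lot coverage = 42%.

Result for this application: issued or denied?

Atomic conditions:
  NOT variance granted: no → true
  structure height ≥ 114 ft: 70 ≥ 114 is false
  NOT in historic district: yes → false
  variance granted: no → false
  parcel in flood zone: yes → true
  proposed use = residential: industrial == residential is false
  lot coverage ≤ 59%: 42 ≤ 59 is true
  lot area < 65910 sq ft: 57659 < 65910 is true
  number of stories ≥ 4: 11 ≥ 4 is true
  number of stories ≤ 11: 11 ≤ 11 is true
  zoning = R2: R2 == R2 is true
  front setback < 34 ft: 7 < 34 is true
  NOT plans stamped by licensed engineer: yes → false
  fees paid in full: no → false
  structure height ≤ 154 ft: 70 ≤ 154 is true
  structure height between 50 ft and 79 ft: 70 in [50, 79] is true
  lot coverage ≥ 37%: 42 ≥ 37 is true
  plans stamped by licensed engineer: yes → true
Combine:
[1.3] NOT false = true
[1] true OR false OR true = true
[2.1] NOT false = true
[2.3] NOT false = true
[2] true OR true OR true = true
[3] true OR true OR true = true
[4.1] NOT true = false
[4] false OR true = true
[5] true OR false OR true = true
[6] false OR false = false
[7.1] NOT true = false
[7] false OR true OR true = true
[8.1] NOT true = false
[8] false OR true = true
[root] true AND true AND true AND true AND true AND false AND true AND true = false
Overall: false → denied

Denied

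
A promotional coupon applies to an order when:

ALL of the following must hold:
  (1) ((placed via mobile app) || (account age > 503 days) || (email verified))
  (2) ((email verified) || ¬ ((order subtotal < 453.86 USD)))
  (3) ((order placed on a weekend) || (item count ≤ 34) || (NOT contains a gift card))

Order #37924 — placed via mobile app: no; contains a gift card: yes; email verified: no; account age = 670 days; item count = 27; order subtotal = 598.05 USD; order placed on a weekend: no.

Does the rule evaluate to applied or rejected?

Atomic conditions:
  placed via mobile app: no → false
  account age > 503 days: 670 > 503 is true
  email verified: no → false
  order subtotal < 453.86 USD: 598.05 < 453.86 is false
  order placed on a weekend: no → false
  item count ≤ 34: 27 ≤ 34 is true
  NOT contains a gift card: yes → false
Combine:
[1] false OR true OR false = true
[2.2] NOT false = true
[2] false OR true = true
[3] false OR true OR false = true
[root] true AND true AND true = true
Overall: true → applied

Applied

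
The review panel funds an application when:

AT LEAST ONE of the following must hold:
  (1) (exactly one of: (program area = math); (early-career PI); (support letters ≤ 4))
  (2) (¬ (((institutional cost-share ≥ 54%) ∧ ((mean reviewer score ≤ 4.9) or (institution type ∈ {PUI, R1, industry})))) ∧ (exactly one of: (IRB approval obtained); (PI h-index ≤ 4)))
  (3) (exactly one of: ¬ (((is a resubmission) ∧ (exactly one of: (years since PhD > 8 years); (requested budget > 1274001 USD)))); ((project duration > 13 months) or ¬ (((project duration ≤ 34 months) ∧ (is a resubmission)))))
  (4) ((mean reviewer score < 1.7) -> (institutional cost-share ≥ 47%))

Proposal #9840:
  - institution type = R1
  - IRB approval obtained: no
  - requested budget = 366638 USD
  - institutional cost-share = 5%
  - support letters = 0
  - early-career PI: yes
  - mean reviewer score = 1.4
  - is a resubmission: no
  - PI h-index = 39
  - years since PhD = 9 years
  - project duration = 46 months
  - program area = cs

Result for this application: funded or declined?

Atomic conditions:
  program area = math: cs == math is false
  early-career PI: yes → true
  support letters ≤ 4: 0 ≤ 4 is true
  institutional cost-share ≥ 54%: 5 ≥ 54 is false
  mean reviewer score ≤ 4.9: 1.4 ≤ 4.9 is true
  institution type ∈ {PUI, R1, industry}: R1 is in the set → true
  IRB approval obtained: no → false
  PI h-index ≤ 4: 39 ≤ 4 is false
  is a resubmission: no → false
  years since PhD > 8 years: 9 > 8 is true
  requested budget > 1274001 USD: 366638 > 1274001 is false
  project duration > 13 months: 46 > 13 is true
  project duration ≤ 34 months: 46 ≤ 34 is false
  mean reviewer score < 1.7: 1.4 < 1.7 is true
  institutional cost-share ≥ 47%: 5 ≥ 47 is false
Combine:
[1] exactly-one(false, true, true) = false
[2.1.1.2] true OR true = true
[2.1.1] false AND true = false
[2.1] NOT false = true
[2.2] exactly-one(false, false) = false
[2] true AND false = false
[3.1.1.2] exactly-one(true, false) = true
[3.1.1] false AND true = false
[3.1] NOT false = true
[3.2.2.1] false AND false = false
[3.2.2] NOT false = true
[3.2] true OR true = true
[3] exactly-one(true, true) = false
[4] true → false = false
[root] false OR false OR false OR false = false
Overall: false → declined

Declined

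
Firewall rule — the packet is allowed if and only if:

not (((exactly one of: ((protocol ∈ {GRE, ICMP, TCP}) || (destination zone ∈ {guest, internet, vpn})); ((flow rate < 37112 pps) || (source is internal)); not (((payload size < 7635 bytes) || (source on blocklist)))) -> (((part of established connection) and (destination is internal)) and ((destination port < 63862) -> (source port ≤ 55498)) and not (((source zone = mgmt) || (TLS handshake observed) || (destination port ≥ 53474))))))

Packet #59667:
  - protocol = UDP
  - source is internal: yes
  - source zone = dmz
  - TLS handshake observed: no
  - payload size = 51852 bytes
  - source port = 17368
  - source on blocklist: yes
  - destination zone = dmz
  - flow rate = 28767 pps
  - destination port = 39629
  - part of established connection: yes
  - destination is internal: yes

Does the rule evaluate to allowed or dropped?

Atomic conditions:
  protocol ∈ {GRE, ICMP, TCP}: UDP is not in the set → false
  destination zone ∈ {guest, internet, vpn}: dmz is not in the set → false
  flow rate < 37112 pps: 28767 < 37112 is true
  source is internal: yes → true
  payload size < 7635 bytes: 51852 < 7635 is false
  source on blocklist: yes → true
  part of established connection: yes → true
  destination is internal: yes → true
  destination port < 63862: 39629 < 63862 is true
  source port ≤ 55498: 17368 ≤ 55498 is true
  source zone = mgmt: dmz == mgmt is false
  TLS handshake observed: no → false
  destination port ≥ 53474: 39629 ≥ 53474 is false
Combine:
[1.1.1] false OR false = false
[1.1.2] true OR true = true
[1.1.3.1] false OR true = true
[1.1.3] NOT true = false
[1.1] exactly-one(false, true, false) = true
[1.2.1] true AND true = true
[1.2.2] true → true = true
[1.2.3.1] false OR false OR false = false
[1.2.3] NOT false = true
[1.2] true AND true AND true = true
[1] true → true = true
[root] NOT true = false
Overall: false → dropped

Dropped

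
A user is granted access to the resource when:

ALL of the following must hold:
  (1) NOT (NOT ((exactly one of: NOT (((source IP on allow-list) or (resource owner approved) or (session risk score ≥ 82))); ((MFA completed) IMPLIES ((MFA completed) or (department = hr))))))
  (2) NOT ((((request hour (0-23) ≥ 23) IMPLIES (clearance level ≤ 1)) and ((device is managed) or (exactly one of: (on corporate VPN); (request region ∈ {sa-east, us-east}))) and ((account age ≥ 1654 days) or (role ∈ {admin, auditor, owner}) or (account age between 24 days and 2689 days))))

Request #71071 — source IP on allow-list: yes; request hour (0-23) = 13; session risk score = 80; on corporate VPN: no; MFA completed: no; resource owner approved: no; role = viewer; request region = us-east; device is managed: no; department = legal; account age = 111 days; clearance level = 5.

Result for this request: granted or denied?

Atomic conditions:
  source IP on allow-list: yes → true
  resource owner approved: no → false
  session risk score ≥ 82: 80 ≥ 82 is false
  MFA completed: no → false
  department = hr: legal == hr is false
  request hour (0-23) ≥ 23: 13 ≥ 23 is false
  clearance level ≤ 1: 5 ≤ 1 is false
  device is managed: no → false
  on corporate VPN: no → false
  request region ∈ {sa-east, us-east}: us-east is in the set → true
  account age ≥ 1654 days: 111 ≥ 1654 is false
  role ∈ {admin, auditor, owner}: viewer is not in the set → false
  account age between 24 days and 2689 days: 111 in [24, 2689] is true
Combine:
[1.1.1.1.1] true OR false OR false = true
[1.1.1.1] NOT true = false
[1.1.1.2.2] false OR false = false
[1.1.1.2] false → false (antecedent false ⇒ implication holds) = true
[1.1.1] exactly-one(false, true) = true
[1.1] NOT true = false
[1] NOT false = true
[2.1.1] false → false (antecedent false ⇒ implication holds) = true
[2.1.2.2] exactly-one(false, true) = true
[2.1.2] false OR true = true
[2.1.3] false OR false OR true = true
[2.1] true AND true AND true = true
[2] NOT true = false
[root] true AND false = false
Overall: false → denied

Denied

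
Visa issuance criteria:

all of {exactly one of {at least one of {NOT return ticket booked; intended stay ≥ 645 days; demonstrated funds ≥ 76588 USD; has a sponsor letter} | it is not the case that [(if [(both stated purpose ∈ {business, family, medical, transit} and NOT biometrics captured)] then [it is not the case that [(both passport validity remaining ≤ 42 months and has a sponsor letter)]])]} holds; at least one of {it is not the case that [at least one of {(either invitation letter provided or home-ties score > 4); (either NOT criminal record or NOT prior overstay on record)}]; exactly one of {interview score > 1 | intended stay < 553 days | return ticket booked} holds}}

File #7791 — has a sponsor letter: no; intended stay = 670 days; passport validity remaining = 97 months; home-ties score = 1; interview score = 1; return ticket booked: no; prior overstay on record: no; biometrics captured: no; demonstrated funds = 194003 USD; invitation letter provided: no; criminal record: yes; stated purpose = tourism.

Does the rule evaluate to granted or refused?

Atomic conditions:
  NOT return ticket booked: no → true
  intended stay ≥ 645 days: 670 ≥ 645 is true
  demonstrated funds ≥ 76588 USD: 194003 ≥ 76588 is true
  has a sponsor letter: no → false
  stated purpose ∈ {business, family, medical, transit}: tourism is not in the set → false
  NOT biometrics captured: no → true
  passport validity remaining ≤ 42 months: 97 ≤ 42 is false
  invitation letter provided: no → false
  home-ties score > 4: 1 > 4 is false
  NOT criminal record: yes → false
  NOT prior overstay on record: no → true
  interview score > 1: 1 > 1 is false
  intended stay < 553 days: 670 < 553 is false
  return ticket booked: no → false
Combine:
[1.1] true OR true OR true OR false = true
[1.2.1.1] false AND true = false
[1.2.1.2.1] false AND false = false
[1.2.1.2] NOT false = true
[1.2.1] false → true (antecedent false ⇒ implication holds) = true
[1.2] NOT true = false
[1] exactly-one(true, false) = true
[2.1.1.1] false OR false = false
[2.1.1.2] false OR true = true
[2.1.1] false OR true = true
[2.1] NOT true = false
[2.2] exactly-one(false, false, false) = false
[2] false OR false = false
[root] true AND false = false
Overall: false → refused

Refused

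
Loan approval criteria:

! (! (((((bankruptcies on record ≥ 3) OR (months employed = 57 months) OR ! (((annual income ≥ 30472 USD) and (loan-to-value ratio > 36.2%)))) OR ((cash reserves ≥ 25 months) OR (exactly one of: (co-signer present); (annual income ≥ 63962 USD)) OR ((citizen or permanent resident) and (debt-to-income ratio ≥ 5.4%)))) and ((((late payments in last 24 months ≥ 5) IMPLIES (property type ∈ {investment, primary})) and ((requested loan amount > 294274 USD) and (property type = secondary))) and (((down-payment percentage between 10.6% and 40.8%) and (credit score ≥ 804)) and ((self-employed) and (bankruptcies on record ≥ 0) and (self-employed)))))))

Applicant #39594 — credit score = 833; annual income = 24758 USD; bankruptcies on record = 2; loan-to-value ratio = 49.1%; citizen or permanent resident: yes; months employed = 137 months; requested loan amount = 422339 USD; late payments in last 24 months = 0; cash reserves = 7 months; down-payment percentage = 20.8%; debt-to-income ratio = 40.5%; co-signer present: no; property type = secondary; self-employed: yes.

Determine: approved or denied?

Atomic conditions:
  bankruptcies on record ≥ 3: 2 ≥ 3 is false
  months employed = 57 months: 137 == 57 is false
  annual income ≥ 30472 USD: 24758 ≥ 30472 is false
  loan-to-value ratio > 36.2%: 49.1 > 36.2 is true
  cash reserves ≥ 25 months: 7 ≥ 25 is false
  co-signer present: no → false
  annual income ≥ 63962 USD: 24758 ≥ 63962 is false
  citizen or permanent resident: yes → true
  debt-to-income ratio ≥ 5.4%: 40.5 ≥ 5.4 is true
  late payments in last 24 months ≥ 5: 0 ≥ 5 is false
  property type ∈ {investment, primary}: secondary is not in the set → false
  requested loan amount > 294274 USD: 422339 > 294274 is true
  property type = secondary: secondary == secondary is true
  down-payment percentage between 10.6% and 40.8%: 20.8 in [10.6, 40.8] is true
  credit score ≥ 804: 833 ≥ 804 is true
  self-employed: yes → true
  bankruptcies on record ≥ 0: 2 ≥ 0 is true
Combine:
[1.1.1.1.3.1] false AND true = false
[1.1.1.1.3] NOT false = true
[1.1.1.1] false OR false OR true = true
[1.1.1.2.2] exactly-one(false, false) = false
[1.1.1.2.3] true AND true = true
[1.1.1.2] false OR false OR true = true
[1.1.1] true OR true = true
[1.1.2.1.1] false → false (antecedent false ⇒ implication holds) = true
[1.1.2.1.2] true AND true = true
[1.1.2.1] true AND true = true
[1.1.2.2.1] true AND true = true
[1.1.2.2.2] true AND true AND true = true
[1.1.2.2] true AND true = true
[1.1.2] true AND true = true
[1.1] true AND true = true
[1] NOT true = false
[root] NOT false = true
Overall: true → approved

Approved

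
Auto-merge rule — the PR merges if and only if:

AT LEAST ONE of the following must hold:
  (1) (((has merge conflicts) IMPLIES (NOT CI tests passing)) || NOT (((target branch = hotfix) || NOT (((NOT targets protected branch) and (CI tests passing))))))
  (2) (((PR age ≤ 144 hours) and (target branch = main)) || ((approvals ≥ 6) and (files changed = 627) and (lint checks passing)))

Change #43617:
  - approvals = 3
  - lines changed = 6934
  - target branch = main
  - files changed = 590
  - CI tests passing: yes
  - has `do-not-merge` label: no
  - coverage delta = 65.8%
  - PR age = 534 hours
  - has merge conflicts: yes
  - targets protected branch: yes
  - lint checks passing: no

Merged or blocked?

Atomic conditions:
  has merge conflicts: yes → true
  NOT CI tests passing: yes → false
  target branch = hotfix: main == hotfix is false
  NOT targets protected branch: yes → false
  CI tests passing: yes → true
  PR age ≤ 144 hours: 534 ≤ 144 is false
  target branch = main: main == main is true
  approvals ≥ 6: 3 ≥ 6 is false
  files changed = 627: 590 == 627 is false
  lint checks passing: no → false
Combine:
[1.1] true → false = false
[1.2.1.2.1] false AND true = false
[1.2.1.2] NOT false = true
[1.2.1] false OR true = true
[1.2] NOT true = false
[1] false OR false = false
[2.1] false AND true = false
[2.2] false AND false AND false = false
[2] false OR false = false
[root] false OR false = false
Overall: false → blocked

Blocked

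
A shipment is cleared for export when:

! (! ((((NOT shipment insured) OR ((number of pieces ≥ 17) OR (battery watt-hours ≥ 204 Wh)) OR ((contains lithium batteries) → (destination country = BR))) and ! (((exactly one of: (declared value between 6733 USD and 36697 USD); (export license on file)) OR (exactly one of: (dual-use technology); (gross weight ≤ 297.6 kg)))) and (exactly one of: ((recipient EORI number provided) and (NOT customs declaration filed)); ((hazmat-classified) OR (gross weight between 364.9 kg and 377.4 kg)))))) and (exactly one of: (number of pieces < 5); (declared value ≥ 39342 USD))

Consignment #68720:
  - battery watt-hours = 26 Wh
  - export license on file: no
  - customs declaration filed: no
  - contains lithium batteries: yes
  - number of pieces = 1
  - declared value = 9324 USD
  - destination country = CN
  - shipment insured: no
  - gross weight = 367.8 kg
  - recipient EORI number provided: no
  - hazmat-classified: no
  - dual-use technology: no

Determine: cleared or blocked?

Blocked

Atomic conditions:
  NOT shipment insured: no → true
  number of pieces ≥ 17: 1 ≥ 17 is false
  battery watt-hours ≥ 204 Wh: 26 ≥ 204 is false
  contains lithium batteries: yes → true
  destination country = BR: CN == BR is false
  declared value between 6733 USD and 36697 USD: 9324 in [6733, 36697] is true
  export license on file: no → false
  dual-use technology: no → false
  gross weight ≤ 297.6 kg: 367.8 ≤ 297.6 is false
  recipient EORI number provided: no → false
  NOT customs declaration filed: no → true
  hazmat-classified: no → false
  gross weight between 364.9 kg and 377.4 kg: 367.8 in [364.9, 377.4] is true
  number of pieces < 5: 1 < 5 is true
  declared value ≥ 39342 USD: 9324 ≥ 39342 is false
Combine:
[1.1.1.1.2] false OR false = false
[1.1.1.1.3] true → false = false
[1.1.1.1] true OR false OR false = true
[1.1.1.2.1.1] exactly-one(true, false) = true
[1.1.1.2.1.2] exactly-one(false, false) = false
[1.1.1.2.1] true OR false = true
[1.1.1.2] NOT true = false
[1.1.1.3.1] false AND true = false
[1.1.1.3.2] false OR true = true
[1.1.1.3] exactly-one(false, true) = true
[1.1.1] true AND false AND true = false
[1.1] NOT false = true
[1] NOT true = false
[2] exactly-one(true, false) = true
[root] false AND true = false
Overall: false → blocked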